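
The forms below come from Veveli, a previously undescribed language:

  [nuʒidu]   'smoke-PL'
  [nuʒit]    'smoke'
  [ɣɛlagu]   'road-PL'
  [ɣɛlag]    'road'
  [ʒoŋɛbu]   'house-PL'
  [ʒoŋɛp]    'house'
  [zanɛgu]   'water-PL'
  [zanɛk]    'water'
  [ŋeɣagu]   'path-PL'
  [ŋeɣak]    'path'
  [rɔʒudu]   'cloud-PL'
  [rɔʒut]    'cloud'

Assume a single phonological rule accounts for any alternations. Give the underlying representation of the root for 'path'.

/ŋeɣak/

The stem for 'path' ends in [g] in [ŋeɣagu] but [k] in [ŋeɣak].
The stem 'road' ([ɣɛlagu], [ɣɛlag]) shows [g] unchanged in both environments, so [g] cannot be basic with [k] derived in isolation.
Therefore /k/ is basic and [g] is derived by intervocalic voicing (voiceless stops become voiced between vowels).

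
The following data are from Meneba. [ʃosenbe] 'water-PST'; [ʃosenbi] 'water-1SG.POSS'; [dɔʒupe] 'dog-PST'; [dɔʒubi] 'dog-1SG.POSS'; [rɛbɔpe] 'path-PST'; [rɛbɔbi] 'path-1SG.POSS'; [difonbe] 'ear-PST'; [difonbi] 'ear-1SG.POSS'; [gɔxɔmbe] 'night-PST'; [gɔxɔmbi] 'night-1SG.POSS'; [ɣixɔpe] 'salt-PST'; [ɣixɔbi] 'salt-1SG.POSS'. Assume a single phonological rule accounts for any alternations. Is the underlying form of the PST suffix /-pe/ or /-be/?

/-pe/

The PST morpheme has two allomorphs, [-be] and [-pe].
The 1SG.POSS suffix, which begins with [b], is invariant after every stem; so [b] is not altered by any rule here.
So the underlying form is /-pe/, and voiceless stops become voiced after a nasal.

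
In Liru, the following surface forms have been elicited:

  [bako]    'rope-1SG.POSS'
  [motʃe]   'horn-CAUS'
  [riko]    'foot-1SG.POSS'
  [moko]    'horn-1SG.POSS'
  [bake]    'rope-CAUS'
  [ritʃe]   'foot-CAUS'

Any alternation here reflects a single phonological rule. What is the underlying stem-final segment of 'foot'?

The stem for 'foot' ends in [k] in [riko] but [tʃ] in [ritʃe].
The stem 'rope' ([bako], [bake]) shows [k] unchanged in both environments, so [k] cannot be basic with [tʃ] derived before the CAUS suffix.
Therefore /tʃ/ is basic and [k] is derived by depalatalization (palato-alveolar /tʃ/ becomes [k] when no front vowel follows).

/tʃ/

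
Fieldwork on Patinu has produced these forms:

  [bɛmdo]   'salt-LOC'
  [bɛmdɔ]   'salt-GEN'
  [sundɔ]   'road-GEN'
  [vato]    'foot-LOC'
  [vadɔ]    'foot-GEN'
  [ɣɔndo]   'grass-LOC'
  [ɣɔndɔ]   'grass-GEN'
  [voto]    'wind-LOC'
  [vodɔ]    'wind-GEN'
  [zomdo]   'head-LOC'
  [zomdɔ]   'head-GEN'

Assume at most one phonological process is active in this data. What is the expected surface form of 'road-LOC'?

The LOC morpheme has two allomorphs, [-do] and [-to].
The GEN suffix, which begins with [d], is invariant after every stem; so [d] is not altered by any rule here.
So the underlying form is /-to/, and voiceless stops become voiced after a nasal.
After 'road', which ends in a nasal, the suffix surfaces as [-do], giving [sundo].

[sundo]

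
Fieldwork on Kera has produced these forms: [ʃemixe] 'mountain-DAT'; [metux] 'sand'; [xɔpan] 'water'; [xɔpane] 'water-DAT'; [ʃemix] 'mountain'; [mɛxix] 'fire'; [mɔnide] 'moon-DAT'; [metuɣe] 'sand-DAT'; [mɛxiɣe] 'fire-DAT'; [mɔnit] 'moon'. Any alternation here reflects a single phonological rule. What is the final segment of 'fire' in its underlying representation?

'fire' shows [ɣ] ~ [x] at the end of the stem ([mɛxiɣe] vs [mɛxix]).
The stem 'mountain' ([ʃemixe], [ʃemix]) shows [x] unchanged in both environments, so [x] cannot be basic with [ɣ] derived before the DAT suffix.
The alternation reflects word-final obstruent devoicing: voiced obstruents become voiceless word-finally. /ɣ/ is underlying.

/ɣ/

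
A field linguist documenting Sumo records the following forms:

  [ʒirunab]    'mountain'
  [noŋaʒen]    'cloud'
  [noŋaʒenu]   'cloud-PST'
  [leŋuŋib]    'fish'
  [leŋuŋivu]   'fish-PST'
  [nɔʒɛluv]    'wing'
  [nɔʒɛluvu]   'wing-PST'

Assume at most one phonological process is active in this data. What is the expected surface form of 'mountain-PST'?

[ʒirunavu]

In [leŋuŋib] and [leŋuŋivu] the final segment of 'fish' alternates: [b] ~ [v].
Compare 'wing', with invariant [v] in [nɔʒɛluv] and [nɔʒɛluvu]: an analysis with underlying /v/ and a rule producing [b] in isolation would wrongly predict alternation here too.
The underlying segment must be /b/; voiced stops become fricatives between vowels, yielding [v] there.
The one attested form of 'mountain', [ʒirunab], shows underlying /ʒirunab/. Applying the same rule between vowels gives [ʒirunavu].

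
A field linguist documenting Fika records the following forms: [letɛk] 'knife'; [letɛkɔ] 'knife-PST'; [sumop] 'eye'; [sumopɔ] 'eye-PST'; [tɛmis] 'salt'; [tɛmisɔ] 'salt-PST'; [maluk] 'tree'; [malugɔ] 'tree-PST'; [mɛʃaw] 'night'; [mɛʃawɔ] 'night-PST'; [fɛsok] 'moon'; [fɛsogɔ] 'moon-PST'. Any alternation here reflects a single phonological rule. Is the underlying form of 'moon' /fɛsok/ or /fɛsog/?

In [fɛsok] and [fɛsogɔ] the final segment of 'moon' alternates: [k] ~ [g].
Compare 'knife', with invariant [k] in [letɛk] and [letɛkɔ]: an analysis with underlying /k/ and a rule producing [g] before the PST suffix would wrongly predict alternation here too.
The alternation reflects word-final obstruent devoicing: voiced obstruents become voiceless word-finally. /g/ is underlying.

/fɛsog/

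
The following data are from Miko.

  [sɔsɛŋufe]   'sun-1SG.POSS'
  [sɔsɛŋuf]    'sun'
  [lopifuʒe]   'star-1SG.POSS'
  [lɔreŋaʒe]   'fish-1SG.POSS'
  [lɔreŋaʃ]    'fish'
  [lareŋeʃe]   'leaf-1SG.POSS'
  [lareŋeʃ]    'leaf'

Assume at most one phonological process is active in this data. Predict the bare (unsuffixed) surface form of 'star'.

[lopifuʃ]

The stem for 'fish' ends in [ʒ] in [lɔreŋaʒe] but [ʃ] in [lɔreŋaʃ].
The stem 'leaf' ([lareŋeʃe], [lareŋeʃ]) shows [ʃ] unchanged in both environments, so [ʃ] cannot be basic with [ʒ] derived before the 1SG.POSS suffix.
The alternation reflects word-final obstruent devoicing: voiced obstruents become voiceless word-finally. /ʒ/ is underlying.
From [lopifuʒe] the stem 'star' is /lopifuʒ/; word-finally this yields [lopifuʃ].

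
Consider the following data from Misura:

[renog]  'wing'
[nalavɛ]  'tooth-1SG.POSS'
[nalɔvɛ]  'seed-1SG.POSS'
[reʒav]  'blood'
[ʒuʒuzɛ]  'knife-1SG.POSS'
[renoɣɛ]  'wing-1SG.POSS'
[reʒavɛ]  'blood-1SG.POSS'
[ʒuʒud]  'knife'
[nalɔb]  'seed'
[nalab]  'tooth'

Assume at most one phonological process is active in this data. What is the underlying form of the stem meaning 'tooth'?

/nalab/

The stem for 'tooth' ends in [v] in [nalavɛ] but [b] in [nalab].
If /v/ were underlying and a rule turned it into [b] in isolation, 'blood' would also alternate; but it has [v] in both [reʒavɛ] and [reʒav].
The underlying segment must be /b/; voiced stops become fricatives between vowels, yielding [v] there.
The underlying form of 'tooth' is therefore /nalab/.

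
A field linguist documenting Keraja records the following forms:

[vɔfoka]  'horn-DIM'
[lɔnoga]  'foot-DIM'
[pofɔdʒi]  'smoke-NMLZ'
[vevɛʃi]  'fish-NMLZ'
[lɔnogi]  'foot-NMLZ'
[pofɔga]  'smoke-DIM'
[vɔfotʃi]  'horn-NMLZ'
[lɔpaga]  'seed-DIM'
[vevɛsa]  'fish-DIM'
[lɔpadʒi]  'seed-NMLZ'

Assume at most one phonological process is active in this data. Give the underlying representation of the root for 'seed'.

/lɔpadʒ/

In [lɔpaga] and [lɔpadʒi] the final segment of 'seed' alternates: [g] ~ [dʒ].
If /g/ were underlying and a rule turned it into [dʒ] before the NMLZ suffix, 'foot' would also alternate; but it has [g] in both [lɔnoga] and [lɔnogi].
The alternation reflects depalatalization: palato-alveolar /tʃ/, /dʒ/ and /ʃ/ become [k], [g] and [s] when no front vowel follows. /dʒ/ is underlying.
The underlying form of 'seed' is therefore /lɔpadʒ/.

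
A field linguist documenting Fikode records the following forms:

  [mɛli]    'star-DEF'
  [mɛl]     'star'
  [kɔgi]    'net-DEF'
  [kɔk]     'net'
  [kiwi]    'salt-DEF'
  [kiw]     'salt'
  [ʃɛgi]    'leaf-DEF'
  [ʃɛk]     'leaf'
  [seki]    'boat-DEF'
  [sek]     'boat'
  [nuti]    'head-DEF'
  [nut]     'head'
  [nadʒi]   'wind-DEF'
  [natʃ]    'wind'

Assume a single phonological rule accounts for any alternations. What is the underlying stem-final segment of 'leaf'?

The root 'leaf' surfaces as [ʃɛgi] and [ʃɛk], with a stem-final [g] ~ [k] alternation.
If /k/ were underlying and a rule turned it into [g] before the DEF suffix, 'boat' would also alternate; but it has [k] in both [seki] and [sek].
Therefore /g/ is basic and [k] is derived by word-final obstruent devoicing (voiced obstruents become voiceless word-finally).

/g/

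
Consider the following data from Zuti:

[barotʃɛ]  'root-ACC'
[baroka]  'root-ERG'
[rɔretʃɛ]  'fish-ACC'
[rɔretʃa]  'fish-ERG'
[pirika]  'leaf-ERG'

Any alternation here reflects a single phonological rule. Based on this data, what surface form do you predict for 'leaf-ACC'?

[piritʃɛ]

'root' shows [tʃ] ~ [k] at the end of the stem ([barotʃɛ] vs [baroka]).
But 'fish' keeps [tʃ] in both environments ([rɔretʃɛ], [rɔretʃa]), so there is no rule changing /tʃ/ to [k] before the ERG suffix.
So /k/ is underlying, and a rule of palatalization before a front vowel — /k/ becomes palato-alveolar [tʃ] before a front vowel — gives [tʃ].
The one attested form of 'leaf', [pirika], shows underlying /pirik/. Applying the same rule before a front vowel gives [piritʃɛ].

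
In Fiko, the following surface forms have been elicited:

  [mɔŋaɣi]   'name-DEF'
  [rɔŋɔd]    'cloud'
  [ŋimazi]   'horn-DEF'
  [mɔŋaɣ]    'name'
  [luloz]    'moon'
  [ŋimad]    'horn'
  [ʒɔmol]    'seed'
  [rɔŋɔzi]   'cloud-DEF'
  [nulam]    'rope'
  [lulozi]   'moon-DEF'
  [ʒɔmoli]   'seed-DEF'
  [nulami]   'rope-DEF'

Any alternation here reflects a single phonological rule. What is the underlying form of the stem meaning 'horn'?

'horn' shows [z] ~ [d] at the end of the stem ([ŋimazi] vs [ŋimad]).
But 'moon' keeps [z] in both environments ([lulozi], [luloz]), so there is no rule changing /z/ to [d] in isolation.
So /d/ is underlying, and a rule of intervocalic spirantization — voiced stops become fricatives between vowels — gives [z].

/ŋimad/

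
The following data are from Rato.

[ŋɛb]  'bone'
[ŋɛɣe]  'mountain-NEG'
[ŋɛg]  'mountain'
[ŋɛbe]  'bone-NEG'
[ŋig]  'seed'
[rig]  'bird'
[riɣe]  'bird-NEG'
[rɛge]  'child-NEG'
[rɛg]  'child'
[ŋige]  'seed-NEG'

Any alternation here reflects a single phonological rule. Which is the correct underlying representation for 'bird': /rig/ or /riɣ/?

The stem for 'bird' ends in [ɣ] in [riɣe] but [g] in [rig].
But 'seed' keeps [g] in both environments ([ŋige], [ŋig]), so there is no rule changing /g/ to [ɣ] before the NEG suffix.
The underlying segment must be /ɣ/; voiced fricatives become stops word-finally, yielding [g] there.

/riɣ/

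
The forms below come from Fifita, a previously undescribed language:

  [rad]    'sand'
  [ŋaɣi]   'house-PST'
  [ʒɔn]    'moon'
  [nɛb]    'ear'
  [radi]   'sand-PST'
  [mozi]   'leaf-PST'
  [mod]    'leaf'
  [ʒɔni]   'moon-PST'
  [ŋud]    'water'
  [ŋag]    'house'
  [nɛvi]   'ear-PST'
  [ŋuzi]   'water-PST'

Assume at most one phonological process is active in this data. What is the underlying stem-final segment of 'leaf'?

In [mozi] and [mod] the final segment of 'leaf' alternates: [z] ~ [d].
If /d/ were underlying and a rule turned it into [z] before the PST suffix, 'sand' would also alternate; but it has [d] in both [radi] and [rad].
Therefore /z/ is basic and [d] is derived by word-final hardening (voiced fricatives become stops word-finally).

/z/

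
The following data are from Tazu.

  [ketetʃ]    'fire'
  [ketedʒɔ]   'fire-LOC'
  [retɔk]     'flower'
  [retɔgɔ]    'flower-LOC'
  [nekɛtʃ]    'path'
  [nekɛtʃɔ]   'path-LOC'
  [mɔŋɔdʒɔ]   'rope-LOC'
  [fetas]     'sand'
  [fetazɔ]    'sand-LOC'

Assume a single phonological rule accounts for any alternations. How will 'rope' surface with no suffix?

'fire' shows [tʃ] ~ [dʒ] at the end of the stem ([ketetʃ] vs [ketedʒɔ]).
Compare 'path', with invariant [tʃ] in [nekɛtʃ] and [nekɛtʃɔ]: an analysis with underlying /tʃ/ and a rule producing [dʒ] before the LOC suffix would wrongly predict alternation here too.
The alternation reflects word-final obstruent devoicing: voiced obstruents become voiceless word-finally. /dʒ/ is underlying.
The one attested form of 'rope', [mɔŋɔdʒɔ], shows underlying /mɔŋɔdʒ/. Applying the same rule word-finally gives [mɔŋɔtʃ].

[mɔŋɔtʃ]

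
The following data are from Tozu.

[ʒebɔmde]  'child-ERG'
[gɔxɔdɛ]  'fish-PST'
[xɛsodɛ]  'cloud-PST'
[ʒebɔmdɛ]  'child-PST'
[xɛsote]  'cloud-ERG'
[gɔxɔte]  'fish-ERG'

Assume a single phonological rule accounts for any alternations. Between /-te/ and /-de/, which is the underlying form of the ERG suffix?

The ERG morpheme has two allomorphs, [-de] and [-te].
By contrast the PST suffix keeps its initial [d] throughout — that segment must be underlying.
The ERG suffix is therefore /-te/ underlyingly, with post-nasal voicing: voiceless stops become voiced after a nasal.

/-te/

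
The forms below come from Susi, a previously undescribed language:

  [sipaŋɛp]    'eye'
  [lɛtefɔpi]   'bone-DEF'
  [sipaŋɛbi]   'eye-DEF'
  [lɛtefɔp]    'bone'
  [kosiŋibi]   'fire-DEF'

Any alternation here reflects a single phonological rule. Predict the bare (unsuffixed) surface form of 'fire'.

[kosiŋip]

The stem for 'eye' ends in [b] in [sipaŋɛbi] but [p] in [sipaŋɛp].
Compare 'bone', with invariant [p] in [lɛtefɔpi] and [lɛtefɔp]: an analysis with underlying /p/ and a rule producing [b] before the DEF suffix would wrongly predict alternation here too.
The underlying segment must be /b/; voiced obstruents become voiceless word-finally, yielding [p] there.
From [kosiŋibi] the stem 'fire' is /kosiŋib/; word-finally this yields [kosiŋip].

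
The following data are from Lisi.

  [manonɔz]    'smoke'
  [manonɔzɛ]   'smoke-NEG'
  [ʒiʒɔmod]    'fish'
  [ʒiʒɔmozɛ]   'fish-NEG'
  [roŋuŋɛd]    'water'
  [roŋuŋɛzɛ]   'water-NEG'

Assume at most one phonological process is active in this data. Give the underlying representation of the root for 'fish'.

The root 'fish' surfaces as [ʒiʒɔmod] and [ʒiʒɔmozɛ], with a stem-final [d] ~ [z] alternation.
But 'smoke' keeps [z] in both environments ([manonɔz], [manonɔzɛ]), so there is no rule changing /z/ to [d] in isolation.
The underlying segment must be /d/; voiced stops become fricatives between vowels, yielding [z] there.

/ʒiʒɔmod/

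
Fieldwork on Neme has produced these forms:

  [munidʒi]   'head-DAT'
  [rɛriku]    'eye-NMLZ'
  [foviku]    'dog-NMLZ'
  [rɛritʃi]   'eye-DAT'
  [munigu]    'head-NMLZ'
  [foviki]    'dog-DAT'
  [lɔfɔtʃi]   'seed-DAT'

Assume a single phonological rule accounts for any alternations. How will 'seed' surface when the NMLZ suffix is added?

[lɔfɔku]

'eye' shows [k] ~ [tʃ] at the end of the stem ([rɛriku] vs [rɛritʃi]).
If /k/ were underlying and a rule turned it into [tʃ] before the DAT suffix, 'dog' would also alternate; but it has [k] in both [foviku] and [foviki].
So /tʃ/ is underlying, and a rule of depalatalization — palato-alveolar /tʃ/ and /dʒ/ become [k] and [g] when no front vowel follows — gives [k].
From [lɔfɔtʃi] the stem 'seed' is /lɔfɔtʃ/; when no front vowel follows this yields [lɔfɔku].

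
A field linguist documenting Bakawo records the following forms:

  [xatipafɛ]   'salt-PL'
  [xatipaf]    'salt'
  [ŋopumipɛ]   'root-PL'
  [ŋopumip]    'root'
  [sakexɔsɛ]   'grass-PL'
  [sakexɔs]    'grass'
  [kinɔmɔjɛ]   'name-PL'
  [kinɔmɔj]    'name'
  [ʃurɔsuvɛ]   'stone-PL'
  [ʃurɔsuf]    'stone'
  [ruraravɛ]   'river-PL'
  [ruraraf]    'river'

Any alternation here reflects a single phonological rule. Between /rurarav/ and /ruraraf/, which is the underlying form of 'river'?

In [ruraravɛ] and [ruraraf] the final segment of 'river' alternates: [v] ~ [f].
If /f/ were underlying and a rule turned it into [v] before the PL suffix, 'salt' would also alternate; but it has [f] in both [xatipafɛ] and [xatipaf].
So /v/ is underlying, and a rule of word-final obstruent devoicing — voiced obstruents become voiceless word-finally — gives [f].

/rurarav/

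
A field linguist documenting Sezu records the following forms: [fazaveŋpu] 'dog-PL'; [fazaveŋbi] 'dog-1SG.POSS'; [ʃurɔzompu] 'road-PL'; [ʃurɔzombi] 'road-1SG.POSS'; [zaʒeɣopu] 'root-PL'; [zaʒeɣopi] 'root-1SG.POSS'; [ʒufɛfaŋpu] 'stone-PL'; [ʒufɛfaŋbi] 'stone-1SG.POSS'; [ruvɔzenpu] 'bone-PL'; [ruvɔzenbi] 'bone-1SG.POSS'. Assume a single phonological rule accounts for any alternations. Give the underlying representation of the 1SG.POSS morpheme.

/-bi/

The 1SG.POSS suffix surfaces as [-bi] and [-pi], depending on the final segment of the stem.
By contrast the PL suffix keeps its initial [p] throughout — that segment must be underlying.
So the underlying form is /-bi/, and voiced stops become voiceless after a vowel.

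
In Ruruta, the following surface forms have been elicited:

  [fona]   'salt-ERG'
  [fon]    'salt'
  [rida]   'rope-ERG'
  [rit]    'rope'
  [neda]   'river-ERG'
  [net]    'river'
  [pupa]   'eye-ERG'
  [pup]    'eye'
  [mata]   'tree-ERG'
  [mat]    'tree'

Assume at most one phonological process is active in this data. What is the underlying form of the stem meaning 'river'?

/ned/

The root 'river' surfaces as [neda] and [net], with a stem-final [d] ~ [t] alternation.
But 'tree' keeps [t] in both environments ([mata], [mat]), so there is no rule changing /t/ to [d] before the ERG suffix.
So /d/ is underlying, and a rule of word-final obstruent devoicing — voiced obstruents become voiceless word-finally — gives [t].
Hence 'river' is /ned/ underlyingly.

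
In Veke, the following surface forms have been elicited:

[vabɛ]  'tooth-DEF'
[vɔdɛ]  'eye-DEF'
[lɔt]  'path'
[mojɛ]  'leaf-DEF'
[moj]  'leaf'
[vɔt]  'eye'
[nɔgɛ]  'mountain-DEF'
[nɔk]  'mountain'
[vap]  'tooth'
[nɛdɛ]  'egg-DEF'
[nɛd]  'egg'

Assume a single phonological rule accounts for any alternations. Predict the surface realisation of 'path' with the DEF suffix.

[lɔdɛ]

In [vɔt] and [vɔdɛ] the final segment of 'eye' alternates: [t] ~ [d].
But 'egg' keeps [d] in both environments ([nɛd], [nɛdɛ]), so there is no rule changing /d/ to [t] in isolation.
The alternation reflects intervocalic voicing: voiceless stops become voiced between vowels. /t/ is underlying.
The one attested form of 'path', [lɔt], shows underlying /lɔt/. Applying the same rule between vowels gives [lɔdɛ].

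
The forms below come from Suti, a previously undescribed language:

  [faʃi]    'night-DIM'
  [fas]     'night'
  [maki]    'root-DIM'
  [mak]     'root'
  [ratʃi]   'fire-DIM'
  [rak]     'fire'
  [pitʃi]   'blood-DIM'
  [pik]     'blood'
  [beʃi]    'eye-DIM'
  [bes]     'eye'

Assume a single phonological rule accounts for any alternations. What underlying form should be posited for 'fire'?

'fire' shows [tʃ] ~ [k] at the end of the stem ([ratʃi] vs [rak]).
The stem 'root' ([maki], [mak]) shows [k] unchanged in both environments, so [k] cannot be basic with [tʃ] derived before the DIM suffix.
So /tʃ/ is underlying, and a rule of depalatalization — palato-alveolar /tʃ/ and /ʃ/ become [k] and [s] when no front vowel follows — gives [k].

/ratʃ/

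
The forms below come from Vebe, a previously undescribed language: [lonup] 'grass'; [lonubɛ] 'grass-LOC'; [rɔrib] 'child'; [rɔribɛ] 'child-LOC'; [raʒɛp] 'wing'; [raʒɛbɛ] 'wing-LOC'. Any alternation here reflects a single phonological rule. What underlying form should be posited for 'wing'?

/raʒɛp/

The stem for 'wing' ends in [p] in [raʒɛp] but [b] in [raʒɛbɛ].
But 'child' keeps [b] in both environments ([rɔrib], [rɔribɛ]), so there is no rule changing /b/ to [p] in isolation.
The alternation reflects intervocalic voicing: voiceless stops become voiced between vowels. /p/ is underlying.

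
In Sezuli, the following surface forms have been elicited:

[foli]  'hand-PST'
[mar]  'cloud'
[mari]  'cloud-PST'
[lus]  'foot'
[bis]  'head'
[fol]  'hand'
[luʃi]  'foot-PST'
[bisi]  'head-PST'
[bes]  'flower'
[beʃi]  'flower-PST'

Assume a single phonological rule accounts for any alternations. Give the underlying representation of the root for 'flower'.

/beʃ/

The root 'flower' surfaces as [beʃi] and [bes], with a stem-final [ʃ] ~ [s] alternation.
If /s/ were underlying and a rule turned it into [ʃ] before the PST suffix, 'head' would also alternate; but it has [s] in both [bisi] and [bis].
So /ʃ/ is underlying, and a rule of depalatalization — palato-alveolar /ʃ/ becomes [s] when no front vowel follows — gives [s].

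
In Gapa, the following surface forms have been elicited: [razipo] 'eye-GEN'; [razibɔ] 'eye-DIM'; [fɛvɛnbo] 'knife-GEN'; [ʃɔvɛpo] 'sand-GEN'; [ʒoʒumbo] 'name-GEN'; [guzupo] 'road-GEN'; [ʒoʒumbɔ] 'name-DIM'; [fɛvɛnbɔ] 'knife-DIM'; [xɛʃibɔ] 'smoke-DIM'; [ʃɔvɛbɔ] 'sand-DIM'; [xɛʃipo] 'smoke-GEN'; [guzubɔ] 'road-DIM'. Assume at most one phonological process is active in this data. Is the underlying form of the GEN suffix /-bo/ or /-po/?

The GEN suffix surfaces as [-bo] and [-po], depending on the final segment of the stem.
By contrast the DIM suffix keeps its initial [b] throughout — that segment must be underlying.
The GEN suffix is therefore /-po/ underlyingly, with post-nasal voicing: voiceless stops become voiced after a nasal.

/-po/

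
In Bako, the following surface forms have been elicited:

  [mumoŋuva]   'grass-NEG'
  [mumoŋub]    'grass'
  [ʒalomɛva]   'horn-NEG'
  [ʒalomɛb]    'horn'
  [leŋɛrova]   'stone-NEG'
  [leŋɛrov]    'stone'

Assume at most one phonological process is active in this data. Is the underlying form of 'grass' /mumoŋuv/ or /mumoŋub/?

'grass' shows [v] ~ [b] at the end of the stem ([mumoŋuva] vs [mumoŋub]).
But 'stone' keeps [v] in both environments ([leŋɛrova], [leŋɛrov]), so there is no rule changing /v/ to [b] in isolation.
The alternation reflects intervocalic spirantization: voiced stops become fricatives between vowels. /b/ is underlying.

/mumoŋub/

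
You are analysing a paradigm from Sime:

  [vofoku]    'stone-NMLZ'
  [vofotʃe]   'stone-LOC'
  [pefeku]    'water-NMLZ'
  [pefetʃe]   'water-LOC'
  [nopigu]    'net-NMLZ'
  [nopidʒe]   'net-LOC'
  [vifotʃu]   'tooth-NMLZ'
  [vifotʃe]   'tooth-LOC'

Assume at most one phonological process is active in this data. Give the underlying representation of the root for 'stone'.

The root 'stone' surfaces as [vofoku] and [vofotʃe], with a stem-final [k] ~ [tʃ] alternation.
The stem 'tooth' ([vifotʃu], [vifotʃe]) shows [tʃ] unchanged in both environments, so [tʃ] cannot be basic with [k] derived before the NMLZ suffix.
So /k/ is underlying, and a rule of palatalization before a front vowel — /k/ and /g/ become palato-alveolar [tʃ] and [dʒ] before a front vowel — gives [tʃ].

/vofok/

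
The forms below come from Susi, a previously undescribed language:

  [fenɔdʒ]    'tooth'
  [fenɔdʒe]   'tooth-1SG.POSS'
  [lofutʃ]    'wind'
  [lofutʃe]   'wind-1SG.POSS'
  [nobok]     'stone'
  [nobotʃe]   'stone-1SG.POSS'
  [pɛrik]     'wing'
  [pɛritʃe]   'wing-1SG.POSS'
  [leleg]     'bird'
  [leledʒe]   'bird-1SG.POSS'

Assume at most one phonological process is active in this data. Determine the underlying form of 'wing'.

/pɛrik/

In [pɛrik] and [pɛritʃe] the final segment of 'wing' alternates: [k] ~ [tʃ].
Compare 'wind', with invariant [tʃ] in [lofutʃ] and [lofutʃe]: an analysis with underlying /tʃ/ and a rule producing [k] in isolation would wrongly predict alternation here too.
So /k/ is underlying, and a rule of palatalization before a front vowel — /k/ and /g/ become palato-alveolar [tʃ] and [dʒ] before a front vowel — gives [tʃ].
The underlying form of 'wing' is therefore /pɛrik/.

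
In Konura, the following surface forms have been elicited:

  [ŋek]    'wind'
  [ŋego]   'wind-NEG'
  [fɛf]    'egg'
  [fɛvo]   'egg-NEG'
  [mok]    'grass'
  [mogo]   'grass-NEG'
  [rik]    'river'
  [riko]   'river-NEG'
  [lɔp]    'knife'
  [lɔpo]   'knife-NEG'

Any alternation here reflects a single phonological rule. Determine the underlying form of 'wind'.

/ŋeg/

'wind' shows [k] ~ [g] at the end of the stem ([ŋek] vs [ŋego]).
The stem 'river' ([rik], [riko]) shows [k] unchanged in both environments, so [k] cannot be basic with [g] derived before the NEG suffix.
Therefore /g/ is basic and [k] is derived by word-final obstruent devoicing (voiced obstruents become voiceless word-finally).
So 'wind' = /ŋeg/.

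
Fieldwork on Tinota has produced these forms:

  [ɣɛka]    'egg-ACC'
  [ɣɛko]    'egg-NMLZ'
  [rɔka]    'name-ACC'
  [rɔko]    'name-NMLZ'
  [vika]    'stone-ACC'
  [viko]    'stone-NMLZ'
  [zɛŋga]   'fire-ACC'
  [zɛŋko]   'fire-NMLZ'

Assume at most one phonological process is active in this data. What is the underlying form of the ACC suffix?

The ACC suffix surfaces as [-ga] and [-ka], depending on the final segment of the stem.
By contrast the NMLZ suffix keeps its initial [k] throughout — that segment must be underlying.
The ACC suffix is therefore /-ga/ underlyingly, with post-vocalic devoicing: voiced stops become voiceless after a vowel.

/-ga/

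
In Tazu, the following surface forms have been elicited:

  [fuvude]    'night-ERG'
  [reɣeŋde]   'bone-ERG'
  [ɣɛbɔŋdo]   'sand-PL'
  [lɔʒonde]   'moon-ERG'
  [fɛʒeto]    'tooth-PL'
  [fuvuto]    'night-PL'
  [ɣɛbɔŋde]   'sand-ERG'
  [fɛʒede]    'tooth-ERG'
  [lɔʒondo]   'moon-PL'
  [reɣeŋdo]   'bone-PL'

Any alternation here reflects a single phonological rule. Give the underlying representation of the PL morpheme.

The PL suffix surfaces as [-do] and [-to], depending on the final segment of the stem.
By contrast the ERG suffix keeps its initial [d] throughout — that segment must be underlying.
So the underlying form is /-to/, and voiceless stops become voiced after a nasal.

/-to/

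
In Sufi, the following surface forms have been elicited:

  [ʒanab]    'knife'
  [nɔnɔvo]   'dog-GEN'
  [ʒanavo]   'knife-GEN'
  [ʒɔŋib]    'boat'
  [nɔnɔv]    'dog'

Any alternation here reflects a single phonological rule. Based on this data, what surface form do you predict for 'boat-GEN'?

The root 'knife' surfaces as [ʒanavo] and [ʒanab], with a stem-final [v] ~ [b] alternation.
Compare 'dog', with invariant [v] in [nɔnɔvo] and [nɔnɔv]: an analysis with underlying /v/ and a rule producing [b] in isolation would wrongly predict alternation here too.
The alternation reflects intervocalic spirantization: voiced stops become fricatives between vowels. /b/ is underlying.
From [ʒɔŋib] the stem 'boat' is /ʒɔŋib/; between vowels this yields [ʒɔŋivo].

[ʒɔŋivo]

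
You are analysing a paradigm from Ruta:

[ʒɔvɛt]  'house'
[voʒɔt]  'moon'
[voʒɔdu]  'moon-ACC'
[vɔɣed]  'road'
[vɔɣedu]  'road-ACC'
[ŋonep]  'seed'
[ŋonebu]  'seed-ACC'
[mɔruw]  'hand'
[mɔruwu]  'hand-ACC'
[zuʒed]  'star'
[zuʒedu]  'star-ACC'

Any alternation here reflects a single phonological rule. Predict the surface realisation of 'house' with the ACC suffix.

In [voʒɔt] and [voʒɔdu] the final segment of 'moon' alternates: [t] ~ [d].
But 'star' keeps [d] in both environments ([zuʒed], [zuʒedu]), so there is no rule changing /d/ to [t] in isolation.
The underlying segment must be /t/; voiceless stops become voiced between vowels, yielding [d] there.
From [ʒɔvɛt] the stem 'house' is /ʒɔvɛt/; between vowels this yields [ʒɔvɛdu].

[ʒɔvɛdu]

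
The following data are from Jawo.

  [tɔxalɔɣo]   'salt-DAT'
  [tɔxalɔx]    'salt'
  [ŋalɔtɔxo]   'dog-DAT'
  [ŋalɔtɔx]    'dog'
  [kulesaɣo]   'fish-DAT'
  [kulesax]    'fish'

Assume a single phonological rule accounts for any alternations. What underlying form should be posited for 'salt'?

/tɔxalɔɣ/

The root 'salt' surfaces as [tɔxalɔɣo] and [tɔxalɔx], with a stem-final [ɣ] ~ [x] alternation.
The stem 'dog' ([ŋalɔtɔxo], [ŋalɔtɔx]) shows [x] unchanged in both environments, so [x] cannot be basic with [ɣ] derived before the DAT suffix.
So /ɣ/ is underlying, and a rule of word-final obstruent devoicing — voiced obstruents become voiceless word-finally — gives [x].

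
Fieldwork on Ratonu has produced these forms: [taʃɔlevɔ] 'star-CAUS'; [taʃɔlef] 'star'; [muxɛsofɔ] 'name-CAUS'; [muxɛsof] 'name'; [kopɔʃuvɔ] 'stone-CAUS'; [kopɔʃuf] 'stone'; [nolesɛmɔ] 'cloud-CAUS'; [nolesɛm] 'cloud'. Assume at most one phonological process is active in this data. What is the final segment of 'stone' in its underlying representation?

/v/

The stem for 'stone' ends in [v] in [kopɔʃuvɔ] but [f] in [kopɔʃuf].
The stem 'name' ([muxɛsofɔ], [muxɛsof]) shows [f] unchanged in both environments, so [f] cannot be basic with [v] derived before the CAUS suffix.
The alternation reflects word-final obstruent devoicing: voiced obstruents become voiceless word-finally. /v/ is underlying.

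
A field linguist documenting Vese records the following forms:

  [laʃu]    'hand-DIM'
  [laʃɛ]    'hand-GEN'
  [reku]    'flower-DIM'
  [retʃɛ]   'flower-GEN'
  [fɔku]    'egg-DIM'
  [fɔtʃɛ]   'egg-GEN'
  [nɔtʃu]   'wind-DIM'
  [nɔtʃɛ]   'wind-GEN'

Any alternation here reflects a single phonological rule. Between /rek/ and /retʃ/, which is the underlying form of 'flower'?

/rek/

In [reku] and [retʃɛ] the final segment of 'flower' alternates: [k] ~ [tʃ].
Compare 'wind', with invariant [tʃ] in [nɔtʃu] and [nɔtʃɛ]: an analysis with underlying /tʃ/ and a rule producing [k] before the DIM suffix would wrongly predict alternation here too.
Therefore /k/ is basic and [tʃ] is derived by palatalization before a front vowel (/k/ becomes palato-alveolar [tʃ] before a front vowel).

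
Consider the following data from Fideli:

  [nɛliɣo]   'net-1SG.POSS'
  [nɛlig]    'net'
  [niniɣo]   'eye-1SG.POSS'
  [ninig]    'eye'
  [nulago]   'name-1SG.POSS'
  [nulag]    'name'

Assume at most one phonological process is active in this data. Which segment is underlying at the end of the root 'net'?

In [nɛliɣo] and [nɛlig] the final segment of 'net' alternates: [ɣ] ~ [g].
Compare 'name', with invariant [g] in [nulago] and [nulag]: an analysis with underlying /g/ and a rule producing [ɣ] before the 1SG.POSS suffix would wrongly predict alternation here too.
So /ɣ/ is underlying, and a rule of word-final hardening — voiced fricatives become stops word-finally — gives [g].

/ɣ/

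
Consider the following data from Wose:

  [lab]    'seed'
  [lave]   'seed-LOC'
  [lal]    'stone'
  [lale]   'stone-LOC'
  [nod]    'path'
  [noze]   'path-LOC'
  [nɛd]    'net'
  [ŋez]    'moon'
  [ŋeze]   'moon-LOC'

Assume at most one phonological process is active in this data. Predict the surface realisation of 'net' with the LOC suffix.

[nɛze]

The root 'path' surfaces as [nod] and [noze], with a stem-final [d] ~ [z] alternation.
The stem 'moon' ([ŋez], [ŋeze]) shows [z] unchanged in both environments, so [z] cannot be basic with [d] derived in isolation.
So /d/ is underlying, and a rule of intervocalic spirantization — voiced stops become fricatives between vowels — gives [z].
The one attested form of 'net', [nɛd], shows underlying /nɛd/. Applying the same rule between vowels gives [nɛze].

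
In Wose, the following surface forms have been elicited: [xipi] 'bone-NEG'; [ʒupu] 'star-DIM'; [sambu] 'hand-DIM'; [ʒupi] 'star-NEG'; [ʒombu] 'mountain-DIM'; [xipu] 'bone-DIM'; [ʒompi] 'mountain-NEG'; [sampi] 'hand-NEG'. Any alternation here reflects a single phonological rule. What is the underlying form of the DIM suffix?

/-bu/

The DIM suffix surfaces as [-bu] and [-pu], depending on the final segment of the stem.
The NEG suffix, which begins with [p], is invariant after every stem; so [p] is not altered by any rule here.
So the underlying form is /-bu/, and voiced stops become voiceless after a vowel.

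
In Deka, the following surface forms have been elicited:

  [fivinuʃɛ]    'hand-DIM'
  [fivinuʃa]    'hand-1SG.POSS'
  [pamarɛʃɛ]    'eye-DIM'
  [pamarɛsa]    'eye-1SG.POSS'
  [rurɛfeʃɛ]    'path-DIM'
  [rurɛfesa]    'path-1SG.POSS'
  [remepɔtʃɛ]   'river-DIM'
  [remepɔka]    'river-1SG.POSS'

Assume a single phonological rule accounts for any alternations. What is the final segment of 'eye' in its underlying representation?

/s/

The stem for 'eye' ends in [ʃ] in [pamarɛʃɛ] but [s] in [pamarɛsa].
Compare 'hand', with invariant [ʃ] in [fivinuʃɛ] and [fivinuʃa]: an analysis with underlying /ʃ/ and a rule producing [s] before the 1SG.POSS suffix would wrongly predict alternation here too.
The alternation reflects palatalization before a front vowel: /k/ and /s/ become palato-alveolar [tʃ] and [ʃ] before a front vowel. /s/ is underlying.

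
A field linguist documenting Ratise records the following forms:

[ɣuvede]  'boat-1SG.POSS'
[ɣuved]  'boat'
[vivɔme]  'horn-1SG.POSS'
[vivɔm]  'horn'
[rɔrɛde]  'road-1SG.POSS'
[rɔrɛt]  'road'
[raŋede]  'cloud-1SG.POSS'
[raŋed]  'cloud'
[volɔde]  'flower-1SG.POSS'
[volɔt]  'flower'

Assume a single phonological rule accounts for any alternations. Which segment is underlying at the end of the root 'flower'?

/t/

'flower' shows [d] ~ [t] at the end of the stem ([volɔde] vs [volɔt]).
But 'boat' keeps [d] in both environments ([ɣuvede], [ɣuved]), so there is no rule changing /d/ to [t] in isolation.
The underlying segment must be /t/; voiceless stops become voiced between vowels, yielding [d] there.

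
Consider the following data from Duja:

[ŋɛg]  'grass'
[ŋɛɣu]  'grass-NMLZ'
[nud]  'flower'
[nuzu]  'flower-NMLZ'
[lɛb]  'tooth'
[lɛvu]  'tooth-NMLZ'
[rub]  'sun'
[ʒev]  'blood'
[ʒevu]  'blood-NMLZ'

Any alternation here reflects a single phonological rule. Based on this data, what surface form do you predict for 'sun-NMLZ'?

'tooth' shows [b] ~ [v] at the end of the stem ([lɛb] vs [lɛvu]).
If /v/ were underlying and a rule turned it into [b] in isolation, 'blood' would also alternate; but it has [v] in both [ʒev] and [ʒevu].
So /b/ is underlying, and a rule of intervocalic spirantization — voiced stops become fricatives between vowels — gives [v].
From [rub] the stem 'sun' is /rub/; between vowels this yields [ruvu].

[ruvu]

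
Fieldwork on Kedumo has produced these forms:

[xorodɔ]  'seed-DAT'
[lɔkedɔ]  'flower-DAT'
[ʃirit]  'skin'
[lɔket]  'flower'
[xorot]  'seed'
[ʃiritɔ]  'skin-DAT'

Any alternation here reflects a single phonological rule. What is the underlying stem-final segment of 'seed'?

/d/

'seed' shows [d] ~ [t] at the end of the stem ([xorodɔ] vs [xorot]).
But 'skin' keeps [t] in both environments ([ʃiritɔ], [ʃirit]), so there is no rule changing /t/ to [d] before the DAT suffix.
So /d/ is underlying, and a rule of word-final obstruent devoicing — voiced obstruents become voiceless word-finally — gives [t].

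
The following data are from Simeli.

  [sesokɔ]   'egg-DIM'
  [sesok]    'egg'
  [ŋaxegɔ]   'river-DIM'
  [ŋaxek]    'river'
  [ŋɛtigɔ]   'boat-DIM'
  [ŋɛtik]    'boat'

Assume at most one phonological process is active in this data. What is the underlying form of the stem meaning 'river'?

/ŋaxeg/

The root 'river' surfaces as [ŋaxegɔ] and [ŋaxek], with a stem-final [g] ~ [k] alternation.
But 'egg' keeps [k] in both environments ([sesokɔ], [sesok]), so there is no rule changing /k/ to [g] before the DIM suffix.
Therefore /g/ is basic and [k] is derived by word-final obstruent devoicing (voiced obstruents become voiceless word-finally).
So 'river' = /ŋaxeg/.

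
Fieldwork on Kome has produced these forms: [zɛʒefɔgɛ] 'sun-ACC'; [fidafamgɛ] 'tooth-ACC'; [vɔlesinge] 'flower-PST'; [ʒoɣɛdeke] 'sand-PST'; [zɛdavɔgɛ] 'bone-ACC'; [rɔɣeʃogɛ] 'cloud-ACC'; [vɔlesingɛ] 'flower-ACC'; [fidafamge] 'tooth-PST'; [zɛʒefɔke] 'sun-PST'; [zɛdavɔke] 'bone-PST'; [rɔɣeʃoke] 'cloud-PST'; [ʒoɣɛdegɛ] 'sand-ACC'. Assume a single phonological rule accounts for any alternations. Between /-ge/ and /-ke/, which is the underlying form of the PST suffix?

/-ke/

The PST suffix surfaces as [-ge] and [-ke], depending on the final segment of the stem.
The ACC suffix, which begins with [g], is invariant after every stem; so [g] is not altered by any rule here.
So the underlying form is /-ke/, and voiceless stops become voiced after a nasal.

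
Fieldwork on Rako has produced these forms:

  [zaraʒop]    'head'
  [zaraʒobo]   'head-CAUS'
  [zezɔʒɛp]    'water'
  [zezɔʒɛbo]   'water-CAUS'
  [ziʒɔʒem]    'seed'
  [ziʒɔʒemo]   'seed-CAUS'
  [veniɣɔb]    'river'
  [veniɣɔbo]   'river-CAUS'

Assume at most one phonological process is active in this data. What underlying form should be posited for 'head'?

The stem for 'head' ends in [p] in [zaraʒop] but [b] in [zaraʒobo].
The stem 'river' ([veniɣɔb], [veniɣɔbo]) shows [b] unchanged in both environments, so [b] cannot be basic with [p] derived in isolation.
The alternation reflects intervocalic voicing: voiceless stops become voiced between vowels. /p/ is underlying.
The underlying form of 'head' is therefore /zaraʒop/.

/zaraʒop/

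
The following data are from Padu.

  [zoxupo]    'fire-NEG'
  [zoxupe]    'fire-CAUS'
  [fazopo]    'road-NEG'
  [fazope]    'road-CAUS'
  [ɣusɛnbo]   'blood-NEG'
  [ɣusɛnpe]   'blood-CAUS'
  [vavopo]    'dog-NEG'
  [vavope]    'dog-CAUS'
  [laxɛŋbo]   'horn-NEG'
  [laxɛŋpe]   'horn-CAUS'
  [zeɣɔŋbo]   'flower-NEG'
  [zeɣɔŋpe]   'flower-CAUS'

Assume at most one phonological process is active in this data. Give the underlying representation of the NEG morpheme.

The NEG suffix surfaces as [-bo] and [-po], depending on the final segment of the stem.
The CAUS suffix, which begins with [p], is invariant after every stem; so [p] is not altered by any rule here.
So the underlying form is /-bo/, and voiced stops become voiceless after a vowel.

/-bo/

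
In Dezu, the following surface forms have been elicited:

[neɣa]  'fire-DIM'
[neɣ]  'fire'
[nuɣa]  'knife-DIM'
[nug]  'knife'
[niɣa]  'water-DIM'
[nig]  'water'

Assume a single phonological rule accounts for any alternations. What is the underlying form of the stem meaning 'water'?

/nig/

'water' shows [ɣ] ~ [g] at the end of the stem ([niɣa] vs [nig]).
If /ɣ/ were underlying and a rule turned it into [g] in isolation, 'fire' would also alternate; but it has [ɣ] in both [neɣa] and [neɣ].
Therefore /g/ is basic and [ɣ] is derived by intervocalic spirantization (voiced stops become fricatives between vowels).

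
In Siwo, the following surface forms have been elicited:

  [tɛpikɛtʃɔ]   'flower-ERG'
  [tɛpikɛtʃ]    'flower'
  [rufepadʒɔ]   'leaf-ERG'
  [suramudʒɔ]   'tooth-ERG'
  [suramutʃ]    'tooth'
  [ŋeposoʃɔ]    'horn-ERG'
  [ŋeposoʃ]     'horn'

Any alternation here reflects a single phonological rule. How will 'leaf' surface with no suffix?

The stem for 'tooth' ends in [dʒ] in [suramudʒɔ] but [tʃ] in [suramutʃ].
If /tʃ/ were underlying and a rule turned it into [dʒ] before the ERG suffix, 'flower' would also alternate; but it has [tʃ] in both [tɛpikɛtʃɔ] and [tɛpikɛtʃ].
The underlying segment must be /dʒ/; voiced obstruents become voiceless word-finally, yielding [tʃ] there.
From [rufepadʒɔ] the stem 'leaf' is /rufepadʒ/; word-finally this yields [rufepatʃ].

[rufepatʃ]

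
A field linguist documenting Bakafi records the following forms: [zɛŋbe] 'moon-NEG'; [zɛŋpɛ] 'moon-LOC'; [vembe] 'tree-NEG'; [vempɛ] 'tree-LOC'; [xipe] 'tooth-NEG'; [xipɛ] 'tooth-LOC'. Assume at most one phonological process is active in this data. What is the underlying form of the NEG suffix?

The NEG morpheme has two allomorphs, [-be] and [-pe].
By contrast the LOC suffix keeps its initial [p] throughout — that segment must be underlying.
So the underlying form is /-be/, and voiced stops become voiceless after a vowel.

/-be/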